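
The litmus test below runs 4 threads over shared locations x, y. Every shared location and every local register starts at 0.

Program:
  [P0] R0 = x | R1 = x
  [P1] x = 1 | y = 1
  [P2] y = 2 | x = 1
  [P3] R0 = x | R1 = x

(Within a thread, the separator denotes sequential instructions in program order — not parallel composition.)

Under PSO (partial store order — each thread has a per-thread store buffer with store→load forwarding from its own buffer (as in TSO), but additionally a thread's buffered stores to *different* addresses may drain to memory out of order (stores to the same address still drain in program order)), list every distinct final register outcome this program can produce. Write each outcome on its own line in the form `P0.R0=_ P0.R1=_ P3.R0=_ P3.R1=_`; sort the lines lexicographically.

P0.R0=0 P0.R1=0 P3.R0=0 P3.R1=0
P0.R0=0 P0.R1=0 P3.R0=0 P3.R1=1
P0.R0=0 P0.R1=0 P3.R0=1 P3.R1=1
P0.R0=0 P0.R1=1 P3.R0=0 P3.R1=0
P0.R0=0 P0.R1=1 P3.R0=0 P3.R1=1
P0.R0=0 P0.R1=1 P3.R0=1 P3.R1=1
P0.R0=1 P0.R1=1 P3.R0=0 P3.R1=0
P0.R0=1 P0.R1=1 P3.R0=0 P3.R1=1
P0.R0=1 P0.R1=1 P3.R0=1 P3.R1=1

outcome vector order: (P0.R0,P0.R1,P3.R0,P3.R1)
|PSO outcomes| = 9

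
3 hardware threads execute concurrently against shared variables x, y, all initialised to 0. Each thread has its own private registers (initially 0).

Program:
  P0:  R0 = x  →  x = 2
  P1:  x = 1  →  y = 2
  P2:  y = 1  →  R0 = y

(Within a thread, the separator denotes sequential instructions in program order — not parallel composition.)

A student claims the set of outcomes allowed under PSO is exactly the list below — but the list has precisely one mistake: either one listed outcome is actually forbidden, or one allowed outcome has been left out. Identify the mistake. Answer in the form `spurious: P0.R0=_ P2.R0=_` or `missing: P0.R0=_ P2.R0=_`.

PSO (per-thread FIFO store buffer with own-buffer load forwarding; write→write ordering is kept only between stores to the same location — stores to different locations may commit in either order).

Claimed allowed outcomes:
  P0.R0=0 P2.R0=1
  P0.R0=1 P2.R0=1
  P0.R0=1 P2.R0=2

missing: P0.R0=0 P2.R0=2

outcome vector order: (P0.R0,P2.R0)
[PSO] allowed = {<0 1>; <0 2>; <1 1>; <1 2>}
PSO∖claimed = {<0 2>}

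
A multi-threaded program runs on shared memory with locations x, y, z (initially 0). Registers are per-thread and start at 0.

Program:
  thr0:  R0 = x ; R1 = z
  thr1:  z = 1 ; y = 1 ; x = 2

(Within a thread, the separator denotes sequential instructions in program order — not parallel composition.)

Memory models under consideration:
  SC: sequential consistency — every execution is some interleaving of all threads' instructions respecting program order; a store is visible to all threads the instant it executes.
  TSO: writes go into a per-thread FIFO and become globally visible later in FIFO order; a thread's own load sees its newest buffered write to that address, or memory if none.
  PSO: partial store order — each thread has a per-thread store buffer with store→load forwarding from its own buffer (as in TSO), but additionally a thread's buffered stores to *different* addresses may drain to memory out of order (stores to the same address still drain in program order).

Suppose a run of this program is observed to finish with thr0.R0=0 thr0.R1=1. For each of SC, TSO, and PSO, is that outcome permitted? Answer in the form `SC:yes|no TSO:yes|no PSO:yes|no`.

outcome vector order: (thr0.R0,thr0.R1)
SC: 3 outcomes — {0/0 0/1 2/1}
TSO: 3 outcomes — {0/0 0/1 2/1}
PSO: 4 outcomes — {0/0 0/1 2/0 2/1}
target 0/1 ∈ {SC,TSO,PSO}

SC:yes TSO:yes PSO:yes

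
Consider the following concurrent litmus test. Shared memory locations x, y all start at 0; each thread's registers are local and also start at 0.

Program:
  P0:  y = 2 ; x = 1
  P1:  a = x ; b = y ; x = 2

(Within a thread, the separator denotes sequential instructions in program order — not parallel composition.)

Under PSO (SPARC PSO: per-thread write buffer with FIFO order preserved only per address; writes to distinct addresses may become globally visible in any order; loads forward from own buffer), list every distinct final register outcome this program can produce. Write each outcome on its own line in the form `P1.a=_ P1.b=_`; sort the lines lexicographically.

outcome vector order: (P1.a,P1.b)
|PSO outcomes| = 4

P1.a=0 P1.b=0
P1.a=0 P1.b=2
P1.a=1 P1.b=0
P1.a=1 P1.b=2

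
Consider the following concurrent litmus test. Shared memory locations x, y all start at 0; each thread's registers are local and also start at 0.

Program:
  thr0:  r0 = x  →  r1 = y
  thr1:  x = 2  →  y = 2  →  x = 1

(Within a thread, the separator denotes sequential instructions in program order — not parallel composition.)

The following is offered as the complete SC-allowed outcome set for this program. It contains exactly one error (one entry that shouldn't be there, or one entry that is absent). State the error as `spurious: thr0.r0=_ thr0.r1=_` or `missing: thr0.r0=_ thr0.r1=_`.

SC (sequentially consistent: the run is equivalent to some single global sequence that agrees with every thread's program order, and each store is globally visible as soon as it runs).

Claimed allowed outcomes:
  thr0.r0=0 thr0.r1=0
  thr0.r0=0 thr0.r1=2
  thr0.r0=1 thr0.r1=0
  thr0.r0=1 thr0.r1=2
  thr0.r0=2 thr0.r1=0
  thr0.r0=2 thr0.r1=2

outcome vector order: (thr0.r0,thr0.r1)
SC: 5 outcomes — {00; 02; 12; 20; 22}
claimed∖SC = {10}

spurious: thr0.r0=1 thr0.r1=0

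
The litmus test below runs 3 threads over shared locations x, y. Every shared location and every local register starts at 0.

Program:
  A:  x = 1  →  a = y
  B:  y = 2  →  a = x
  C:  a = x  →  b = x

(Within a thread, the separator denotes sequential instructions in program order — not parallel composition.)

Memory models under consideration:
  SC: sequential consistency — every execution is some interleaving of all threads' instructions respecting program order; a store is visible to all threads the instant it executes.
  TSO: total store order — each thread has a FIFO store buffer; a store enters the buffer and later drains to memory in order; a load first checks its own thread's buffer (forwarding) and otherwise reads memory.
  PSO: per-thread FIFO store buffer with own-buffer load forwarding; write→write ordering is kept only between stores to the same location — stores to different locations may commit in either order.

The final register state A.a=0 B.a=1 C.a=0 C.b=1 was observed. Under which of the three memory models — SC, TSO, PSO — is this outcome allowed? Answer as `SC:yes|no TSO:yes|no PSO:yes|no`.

SC:yes TSO:yes PSO:yes

outcome vector order: (A.a,B.a,C.a,C.b)
SC: 9 outcomes — {0/1/0/0 0/1/0/1 0/1/1/1 2/0/0/0 2/0/0/1 2/0/1/1 2/1/0/0 2/1/0/1 2/1/1/1}
TSO: 12 outcomes — {0/0/0/0 0/0/0/1 0/0/1/1 0/1/0/0 0/1/0/1 0/1/1/1 2/0/0/0 2/0/0/1 2/0/1/1 2/1/0/0 2/1/0/1 2/1/1/1}
PSO: 12 outcomes — {0/0/0/0 0/0/0/1 0/0/1/1 0/1/0/0 0/1/0/1 0/1/1/1 2/0/0/0 2/0/0/1 2/0/1/1 2/1/0/0 2/1/0/1 2/1/1/1}
target 0/1/0/1 ∈ {SC,TSO,PSO}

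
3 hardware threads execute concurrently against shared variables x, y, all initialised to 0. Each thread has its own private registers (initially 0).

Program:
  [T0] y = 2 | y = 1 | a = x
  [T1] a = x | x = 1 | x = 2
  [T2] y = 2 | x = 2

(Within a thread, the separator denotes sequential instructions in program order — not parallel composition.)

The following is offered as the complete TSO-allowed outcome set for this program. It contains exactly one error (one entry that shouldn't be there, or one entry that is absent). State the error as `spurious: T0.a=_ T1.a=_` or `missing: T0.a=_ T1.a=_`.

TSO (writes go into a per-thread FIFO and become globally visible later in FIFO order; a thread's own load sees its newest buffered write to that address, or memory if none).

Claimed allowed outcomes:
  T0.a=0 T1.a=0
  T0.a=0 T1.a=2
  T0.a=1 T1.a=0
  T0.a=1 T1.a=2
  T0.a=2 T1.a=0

missing: T0.a=2 T1.a=2

outcome vector order: (T0.a,T1.a)
[TSO] allowed = {00; 02; 10; 12; 20; 22}
TSO∖claimed = {22}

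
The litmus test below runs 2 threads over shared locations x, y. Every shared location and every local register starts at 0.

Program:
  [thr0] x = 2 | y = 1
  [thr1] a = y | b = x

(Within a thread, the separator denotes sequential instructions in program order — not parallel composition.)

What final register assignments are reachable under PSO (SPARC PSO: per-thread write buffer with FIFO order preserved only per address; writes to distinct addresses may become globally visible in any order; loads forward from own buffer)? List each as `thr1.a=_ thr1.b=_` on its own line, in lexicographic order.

thr1.a=0 thr1.b=0
thr1.a=0 thr1.b=2
thr1.a=1 thr1.b=0
thr1.a=1 thr1.b=2

outcome vector order: (thr1.a,thr1.b)
|PSO outcomes| = 4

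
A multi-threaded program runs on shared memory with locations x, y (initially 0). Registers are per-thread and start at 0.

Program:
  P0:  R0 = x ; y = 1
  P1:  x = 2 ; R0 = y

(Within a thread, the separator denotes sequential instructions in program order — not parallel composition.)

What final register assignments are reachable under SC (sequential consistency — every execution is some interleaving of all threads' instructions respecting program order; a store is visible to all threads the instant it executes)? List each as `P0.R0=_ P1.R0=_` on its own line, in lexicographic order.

outcome vector order: (P0.R0,P1.R0)
|SC outcomes| = 4

P0.R0=0 P1.R0=0
P0.R0=0 P1.R0=1
P0.R0=2 P1.R0=0
P0.R0=2 P1.R0=1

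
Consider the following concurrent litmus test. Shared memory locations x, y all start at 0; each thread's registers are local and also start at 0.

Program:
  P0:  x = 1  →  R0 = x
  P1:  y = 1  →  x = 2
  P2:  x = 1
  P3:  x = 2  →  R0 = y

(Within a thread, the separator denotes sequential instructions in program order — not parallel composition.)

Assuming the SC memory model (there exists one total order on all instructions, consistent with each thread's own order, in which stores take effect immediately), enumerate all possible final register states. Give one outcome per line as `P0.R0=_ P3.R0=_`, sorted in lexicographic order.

outcome vector order: (P0.R0,P3.R0)
|SC outcomes| = 4

P0.R0=1 P3.R0=0
P0.R0=1 P3.R0=1
P0.R0=2 P3.R0=0
P0.R0=2 P3.R0=1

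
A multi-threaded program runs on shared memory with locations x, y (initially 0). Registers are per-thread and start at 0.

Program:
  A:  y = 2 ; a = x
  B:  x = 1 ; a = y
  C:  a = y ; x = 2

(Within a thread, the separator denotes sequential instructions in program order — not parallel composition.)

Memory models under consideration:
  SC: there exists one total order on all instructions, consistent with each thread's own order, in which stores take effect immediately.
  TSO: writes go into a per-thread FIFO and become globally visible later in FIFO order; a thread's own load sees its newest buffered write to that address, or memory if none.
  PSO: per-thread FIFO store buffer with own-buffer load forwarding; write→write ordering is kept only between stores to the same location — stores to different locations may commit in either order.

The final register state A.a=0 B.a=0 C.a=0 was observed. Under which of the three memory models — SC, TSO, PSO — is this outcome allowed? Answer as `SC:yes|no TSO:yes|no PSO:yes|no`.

outcome vector order: (A.a,B.a,C.a)
under SC → 020, 022, 100, 102, 120, 122, 200, 202, 220, 222
under TSO → 000, 002, 020, 022, 100, 102, 120, 122, 200, 202, 220, 222
under PSO → 000, 002, 020, 022, 100, 102, 120, 122, 200, 202, 220, 222
target 000 ∈ {TSO,PSO}

SC:no TSO:yes PSO:yes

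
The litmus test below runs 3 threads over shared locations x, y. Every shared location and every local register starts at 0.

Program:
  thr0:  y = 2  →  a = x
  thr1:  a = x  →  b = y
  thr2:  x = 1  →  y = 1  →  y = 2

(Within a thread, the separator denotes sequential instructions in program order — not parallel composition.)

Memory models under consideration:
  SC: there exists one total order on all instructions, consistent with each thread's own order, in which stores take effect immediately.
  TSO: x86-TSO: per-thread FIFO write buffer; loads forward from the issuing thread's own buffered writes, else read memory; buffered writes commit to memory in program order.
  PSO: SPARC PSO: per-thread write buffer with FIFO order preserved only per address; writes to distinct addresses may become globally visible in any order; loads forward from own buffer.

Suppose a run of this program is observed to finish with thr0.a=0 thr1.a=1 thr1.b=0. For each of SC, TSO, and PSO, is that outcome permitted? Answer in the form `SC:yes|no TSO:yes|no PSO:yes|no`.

SC:no TSO:yes PSO:yes

outcome vector order: (thr0.a,thr1.a,thr1.b)
SC (11): 0/0/0, 0/0/1, 0/0/2, 0/1/1, 0/1/2, 1/0/0, 1/0/1, 1/0/2, 1/1/0, 1/1/1, 1/1/2
TSO (12): 0/0/0, 0/0/1, 0/0/2, 0/1/0, 0/1/1, 0/1/2, 1/0/0, 1/0/1, 1/0/2, 1/1/0, 1/1/1, 1/1/2
PSO (12): 0/0/0, 0/0/1, 0/0/2, 0/1/0, 0/1/1, 0/1/2, 1/0/0, 1/0/1, 1/0/2, 1/1/0, 1/1/1, 1/1/2
target 0/1/0 ∈ {TSO,PSO}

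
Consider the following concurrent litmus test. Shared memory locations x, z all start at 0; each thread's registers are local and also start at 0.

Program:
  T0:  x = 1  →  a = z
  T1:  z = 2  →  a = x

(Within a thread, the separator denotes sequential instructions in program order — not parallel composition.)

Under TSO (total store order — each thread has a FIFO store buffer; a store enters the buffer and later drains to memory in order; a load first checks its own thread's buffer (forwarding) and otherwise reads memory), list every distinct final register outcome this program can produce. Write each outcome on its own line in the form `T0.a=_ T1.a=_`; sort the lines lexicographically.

T0.a=0 T1.a=0
T0.a=0 T1.a=1
T0.a=2 T1.a=0
T0.a=2 T1.a=1

outcome vector order: (T0.a,T1.a)
|TSO outcomes| = 4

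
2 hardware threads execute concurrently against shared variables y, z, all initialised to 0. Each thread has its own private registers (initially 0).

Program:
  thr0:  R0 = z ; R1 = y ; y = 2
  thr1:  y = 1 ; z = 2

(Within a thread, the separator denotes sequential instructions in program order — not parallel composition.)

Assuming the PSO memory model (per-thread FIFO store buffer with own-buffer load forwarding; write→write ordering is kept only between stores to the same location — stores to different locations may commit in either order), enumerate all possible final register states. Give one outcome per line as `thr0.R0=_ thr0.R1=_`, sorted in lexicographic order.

thr0.R0=0 thr0.R1=0
thr0.R0=0 thr0.R1=1
thr0.R0=2 thr0.R1=0
thr0.R0=2 thr0.R1=1

outcome vector order: (thr0.R0,thr0.R1)
|PSO outcomes| = 4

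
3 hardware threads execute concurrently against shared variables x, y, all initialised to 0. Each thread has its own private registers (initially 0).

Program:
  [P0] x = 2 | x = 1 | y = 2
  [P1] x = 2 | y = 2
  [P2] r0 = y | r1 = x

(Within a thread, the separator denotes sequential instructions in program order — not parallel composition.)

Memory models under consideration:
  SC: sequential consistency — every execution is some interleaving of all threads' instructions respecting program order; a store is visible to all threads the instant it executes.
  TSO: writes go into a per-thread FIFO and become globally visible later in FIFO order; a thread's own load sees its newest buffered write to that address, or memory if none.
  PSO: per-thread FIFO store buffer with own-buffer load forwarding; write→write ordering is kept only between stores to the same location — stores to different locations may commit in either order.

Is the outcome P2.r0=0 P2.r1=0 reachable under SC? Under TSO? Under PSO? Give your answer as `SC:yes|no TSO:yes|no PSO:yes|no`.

SC:yes TSO:yes PSO:yes

outcome vector order: (P2.r0,P2.r1)
[SC] allowed = {<0 0>, <0 1>, <0 2>, <2 1>, <2 2>}
[TSO] allowed = {<0 0>, <0 1>, <0 2>, <2 1>, <2 2>}
[PSO] allowed = {<0 0>, <0 1>, <0 2>, <2 0>, <2 1>, <2 2>}
target <0 0> ∈ {SC,TSO,PSO}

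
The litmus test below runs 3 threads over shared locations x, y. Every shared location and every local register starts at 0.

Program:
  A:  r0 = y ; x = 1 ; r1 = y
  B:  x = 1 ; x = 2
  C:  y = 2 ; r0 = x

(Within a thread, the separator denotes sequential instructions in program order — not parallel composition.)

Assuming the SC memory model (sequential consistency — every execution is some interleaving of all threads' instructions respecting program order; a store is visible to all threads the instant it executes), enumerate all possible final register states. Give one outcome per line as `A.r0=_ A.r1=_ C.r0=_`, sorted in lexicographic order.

A.r0=0 A.r1=0 C.r0=1
A.r0=0 A.r1=0 C.r0=2
A.r0=0 A.r1=2 C.r0=0
A.r0=0 A.r1=2 C.r0=1
A.r0=0 A.r1=2 C.r0=2
A.r0=2 A.r1=2 C.r0=0
A.r0=2 A.r1=2 C.r0=1
A.r0=2 A.r1=2 C.r0=2

outcome vector order: (A.r0,A.r1,C.r0)
|SC outcomes| = 8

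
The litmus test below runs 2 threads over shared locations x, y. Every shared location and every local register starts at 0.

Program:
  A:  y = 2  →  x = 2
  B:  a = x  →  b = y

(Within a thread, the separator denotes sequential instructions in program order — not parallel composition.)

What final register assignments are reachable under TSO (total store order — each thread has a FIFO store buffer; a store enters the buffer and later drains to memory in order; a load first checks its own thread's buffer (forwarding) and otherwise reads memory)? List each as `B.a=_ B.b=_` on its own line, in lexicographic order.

B.a=0 B.b=0
B.a=0 B.b=2
B.a=2 B.b=2

outcome vector order: (B.a,B.b)
|TSO outcomes| = 3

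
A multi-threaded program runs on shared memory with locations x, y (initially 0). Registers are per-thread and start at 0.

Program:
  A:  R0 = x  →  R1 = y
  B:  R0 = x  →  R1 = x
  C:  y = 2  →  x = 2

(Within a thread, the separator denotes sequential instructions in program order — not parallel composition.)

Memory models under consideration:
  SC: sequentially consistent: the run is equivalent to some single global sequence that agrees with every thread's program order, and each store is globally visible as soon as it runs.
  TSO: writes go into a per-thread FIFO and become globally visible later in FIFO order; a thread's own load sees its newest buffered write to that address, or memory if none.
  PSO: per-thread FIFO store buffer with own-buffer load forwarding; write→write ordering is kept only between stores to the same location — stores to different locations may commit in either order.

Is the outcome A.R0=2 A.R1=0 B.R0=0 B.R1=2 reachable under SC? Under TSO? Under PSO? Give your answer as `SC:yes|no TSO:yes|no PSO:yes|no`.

SC:no TSO:no PSO:yes

outcome vector order: (A.R0,A.R1,B.R0,B.R1)
[SC] allowed = {<0 0 0 0>; <0 0 0 2>; <0 0 2 2>; <0 2 0 0>; <0 2 0 2>; <0 2 2 2>; <2 2 0 0>; <2 2 0 2>; <2 2 2 2>}
[TSO] allowed = {<0 0 0 0>; <0 0 0 2>; <0 0 2 2>; <0 2 0 0>; <0 2 0 2>; <0 2 2 2>; <2 2 0 0>; <2 2 0 2>; <2 2 2 2>}
[PSO] allowed = {<0 0 0 0>; <0 0 0 2>; <0 0 2 2>; <0 2 0 0>; <0 2 0 2>; <0 2 2 2>; <2 0 0 0>; <2 0 0 2>; <2 0 2 2>; <2 2 0 0>; <2 2 0 2>; <2 2 2 2>}
target <2 0 0 2> ∈ {PSO}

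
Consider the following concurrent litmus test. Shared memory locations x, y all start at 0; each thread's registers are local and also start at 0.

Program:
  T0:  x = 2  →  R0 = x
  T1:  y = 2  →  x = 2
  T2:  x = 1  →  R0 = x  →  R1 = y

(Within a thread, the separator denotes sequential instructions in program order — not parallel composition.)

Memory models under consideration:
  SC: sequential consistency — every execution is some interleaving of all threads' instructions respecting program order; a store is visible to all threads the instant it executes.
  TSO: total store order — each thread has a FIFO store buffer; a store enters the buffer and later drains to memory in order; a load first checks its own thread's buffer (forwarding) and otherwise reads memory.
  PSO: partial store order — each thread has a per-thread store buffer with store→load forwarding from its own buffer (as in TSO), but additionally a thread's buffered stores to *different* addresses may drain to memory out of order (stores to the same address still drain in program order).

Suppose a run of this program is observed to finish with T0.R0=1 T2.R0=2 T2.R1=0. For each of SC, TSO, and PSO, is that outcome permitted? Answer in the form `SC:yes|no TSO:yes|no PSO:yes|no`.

SC:no TSO:no PSO:yes

outcome vector order: (T0.R0,T2.R0,T2.R1)
SC (7): <1 1 0> <1 1 2> <1 2 2> <2 1 0> <2 1 2> <2 2 0> <2 2 2>
TSO (7): <1 1 0> <1 1 2> <1 2 2> <2 1 0> <2 1 2> <2 2 0> <2 2 2>
PSO (8): <1 1 0> <1 1 2> <1 2 0> <1 2 2> <2 1 0> <2 1 2> <2 2 0> <2 2 2>
target <1 2 0> ∈ {PSO}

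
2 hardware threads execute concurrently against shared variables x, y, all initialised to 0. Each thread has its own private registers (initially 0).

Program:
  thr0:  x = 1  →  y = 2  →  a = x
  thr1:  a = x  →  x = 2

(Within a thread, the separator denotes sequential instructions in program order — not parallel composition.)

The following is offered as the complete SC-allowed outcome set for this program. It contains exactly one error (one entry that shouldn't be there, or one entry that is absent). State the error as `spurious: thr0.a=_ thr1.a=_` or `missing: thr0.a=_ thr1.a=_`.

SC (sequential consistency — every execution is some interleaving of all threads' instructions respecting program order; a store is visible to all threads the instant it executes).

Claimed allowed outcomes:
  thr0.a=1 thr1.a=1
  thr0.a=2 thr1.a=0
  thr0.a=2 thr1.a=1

missing: thr0.a=1 thr1.a=0

outcome vector order: (thr0.a,thr1.a)
under SC → <1 0>, <1 1>, <2 0>, <2 1>
SC∖claimed = {<1 0>}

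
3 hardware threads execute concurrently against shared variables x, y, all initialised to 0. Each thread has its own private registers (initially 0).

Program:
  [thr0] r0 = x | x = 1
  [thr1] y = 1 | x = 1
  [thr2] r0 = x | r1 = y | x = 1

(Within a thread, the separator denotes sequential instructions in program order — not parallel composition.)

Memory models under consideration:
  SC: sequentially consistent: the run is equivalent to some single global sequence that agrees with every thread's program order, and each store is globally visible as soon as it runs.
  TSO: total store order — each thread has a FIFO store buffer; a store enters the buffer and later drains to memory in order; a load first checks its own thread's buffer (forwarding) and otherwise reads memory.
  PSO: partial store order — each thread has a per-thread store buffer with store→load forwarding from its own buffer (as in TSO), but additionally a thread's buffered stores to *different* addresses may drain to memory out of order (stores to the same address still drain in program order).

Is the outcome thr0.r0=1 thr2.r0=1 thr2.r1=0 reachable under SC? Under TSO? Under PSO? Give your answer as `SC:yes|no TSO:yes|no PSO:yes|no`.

SC:no TSO:no PSO:yes

outcome vector order: (thr0.r0,thr2.r0,thr2.r1)
SC: 7 outcomes — {000; 001; 010; 011; 100; 101; 111}
TSO: 7 outcomes — {000; 001; 010; 011; 100; 101; 111}
PSO: 8 outcomes — {000; 001; 010; 011; 100; 101; 110; 111}
target 110 ∈ {PSO}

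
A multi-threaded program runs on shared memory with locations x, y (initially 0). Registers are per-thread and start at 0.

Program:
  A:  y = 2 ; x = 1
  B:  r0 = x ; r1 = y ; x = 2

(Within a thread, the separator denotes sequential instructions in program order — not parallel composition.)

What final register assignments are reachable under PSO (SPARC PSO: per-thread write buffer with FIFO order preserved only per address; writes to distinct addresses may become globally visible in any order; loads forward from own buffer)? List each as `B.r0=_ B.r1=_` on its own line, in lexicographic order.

B.r0=0 B.r1=0
B.r0=0 B.r1=2
B.r0=1 B.r1=0
B.r0=1 B.r1=2

outcome vector order: (B.r0,B.r1)
|PSO outcomes| = 4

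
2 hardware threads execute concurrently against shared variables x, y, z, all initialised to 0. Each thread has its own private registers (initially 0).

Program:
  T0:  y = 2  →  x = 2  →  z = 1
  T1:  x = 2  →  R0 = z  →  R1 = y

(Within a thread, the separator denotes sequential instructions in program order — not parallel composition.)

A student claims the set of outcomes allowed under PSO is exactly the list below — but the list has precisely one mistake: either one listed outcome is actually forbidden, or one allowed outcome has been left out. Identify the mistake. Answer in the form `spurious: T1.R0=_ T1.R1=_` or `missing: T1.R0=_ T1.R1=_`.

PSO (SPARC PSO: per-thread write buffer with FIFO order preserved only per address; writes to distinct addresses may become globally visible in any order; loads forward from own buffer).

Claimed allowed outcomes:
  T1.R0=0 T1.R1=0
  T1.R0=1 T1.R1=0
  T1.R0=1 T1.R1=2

missing: T1.R0=0 T1.R1=2

outcome vector order: (T1.R0,T1.R1)
[PSO] allowed = {(0,0); (0,2); (1,0); (1,2)}
PSO∖claimed = {(0,2)}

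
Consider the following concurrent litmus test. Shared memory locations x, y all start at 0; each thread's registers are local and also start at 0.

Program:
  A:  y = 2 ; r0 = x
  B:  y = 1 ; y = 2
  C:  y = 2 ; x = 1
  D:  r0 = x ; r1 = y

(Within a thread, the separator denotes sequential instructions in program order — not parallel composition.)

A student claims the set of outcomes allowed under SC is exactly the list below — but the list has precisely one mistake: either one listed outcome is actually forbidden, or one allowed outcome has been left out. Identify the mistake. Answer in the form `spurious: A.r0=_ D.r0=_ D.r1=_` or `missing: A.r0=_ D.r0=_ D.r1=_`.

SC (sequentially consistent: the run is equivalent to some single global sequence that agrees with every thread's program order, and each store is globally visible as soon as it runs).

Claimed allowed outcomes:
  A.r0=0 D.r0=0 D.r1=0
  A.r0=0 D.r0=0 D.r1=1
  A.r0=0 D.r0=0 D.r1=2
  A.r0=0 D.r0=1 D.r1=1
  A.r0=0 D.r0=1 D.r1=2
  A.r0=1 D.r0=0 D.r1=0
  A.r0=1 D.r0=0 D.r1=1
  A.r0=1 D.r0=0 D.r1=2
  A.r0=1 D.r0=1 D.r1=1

missing: A.r0=1 D.r0=1 D.r1=2

outcome vector order: (A.r0,D.r0,D.r1)
under SC → (0,0,0), (0,0,1), (0,0,2), (0,1,1), (0,1,2), (1,0,0), (1,0,1), (1,0,2), (1,1,1), (1,1,2)
SC∖claimed = {(1,1,2)}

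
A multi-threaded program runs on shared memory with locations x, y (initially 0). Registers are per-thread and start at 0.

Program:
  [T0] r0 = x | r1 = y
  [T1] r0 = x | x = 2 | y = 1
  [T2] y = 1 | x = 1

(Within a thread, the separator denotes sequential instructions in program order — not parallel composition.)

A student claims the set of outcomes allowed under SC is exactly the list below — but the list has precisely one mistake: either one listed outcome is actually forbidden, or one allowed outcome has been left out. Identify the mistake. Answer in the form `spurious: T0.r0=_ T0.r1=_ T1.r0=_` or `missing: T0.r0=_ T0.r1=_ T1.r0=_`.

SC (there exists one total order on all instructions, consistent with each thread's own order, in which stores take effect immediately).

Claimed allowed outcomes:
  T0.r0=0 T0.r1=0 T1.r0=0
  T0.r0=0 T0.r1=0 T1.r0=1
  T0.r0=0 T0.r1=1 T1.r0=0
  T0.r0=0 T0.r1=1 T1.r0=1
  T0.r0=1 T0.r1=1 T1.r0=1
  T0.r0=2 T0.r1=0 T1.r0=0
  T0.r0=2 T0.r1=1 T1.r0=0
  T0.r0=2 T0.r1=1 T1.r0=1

outcome vector order: (T0.r0,T0.r1,T1.r0)
SC: 9 outcomes — {000; 001; 010; 011; 110; 111; 200; 210; 211}
SC∖claimed = {110}

missing: T0.r0=1 T0.r1=1 T1.r0=0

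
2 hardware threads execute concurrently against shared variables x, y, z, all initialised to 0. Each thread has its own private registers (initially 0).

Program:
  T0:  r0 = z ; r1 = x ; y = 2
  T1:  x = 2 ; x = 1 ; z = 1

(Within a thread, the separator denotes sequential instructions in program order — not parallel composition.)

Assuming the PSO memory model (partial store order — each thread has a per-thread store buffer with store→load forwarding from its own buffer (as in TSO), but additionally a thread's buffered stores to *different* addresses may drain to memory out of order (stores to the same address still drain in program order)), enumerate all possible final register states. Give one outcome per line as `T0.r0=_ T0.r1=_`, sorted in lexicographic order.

outcome vector order: (T0.r0,T0.r1)
|PSO outcomes| = 6

T0.r0=0 T0.r1=0
T0.r0=0 T0.r1=1
T0.r0=0 T0.r1=2
T0.r0=1 T0.r1=0
T0.r0=1 T0.r1=1
T0.r0=1 T0.r1=2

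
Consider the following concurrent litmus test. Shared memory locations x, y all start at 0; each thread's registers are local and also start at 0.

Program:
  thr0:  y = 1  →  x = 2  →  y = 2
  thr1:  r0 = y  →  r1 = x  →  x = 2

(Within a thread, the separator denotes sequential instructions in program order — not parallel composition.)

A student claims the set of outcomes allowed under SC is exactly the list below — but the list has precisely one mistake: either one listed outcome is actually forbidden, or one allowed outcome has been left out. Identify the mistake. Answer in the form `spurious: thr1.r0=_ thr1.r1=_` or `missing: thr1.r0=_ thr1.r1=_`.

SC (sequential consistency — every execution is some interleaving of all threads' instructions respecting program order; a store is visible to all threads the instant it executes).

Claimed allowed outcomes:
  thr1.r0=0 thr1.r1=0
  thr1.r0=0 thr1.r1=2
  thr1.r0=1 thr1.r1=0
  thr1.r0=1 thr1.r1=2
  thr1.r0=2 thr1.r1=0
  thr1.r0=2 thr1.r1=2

outcome vector order: (thr1.r0,thr1.r1)
[SC] allowed = {00, 02, 10, 12, 22}
claimed∖SC = {20}

spurious: thr1.r0=2 thr1.r1=0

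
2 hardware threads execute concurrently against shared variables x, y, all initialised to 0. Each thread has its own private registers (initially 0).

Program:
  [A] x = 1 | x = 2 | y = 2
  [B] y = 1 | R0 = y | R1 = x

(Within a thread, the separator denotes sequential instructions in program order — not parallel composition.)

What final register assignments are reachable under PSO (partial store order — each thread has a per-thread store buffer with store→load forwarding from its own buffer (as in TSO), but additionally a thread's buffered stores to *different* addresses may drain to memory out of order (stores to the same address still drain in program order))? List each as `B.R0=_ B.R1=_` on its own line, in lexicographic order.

B.R0=1 B.R1=0
B.R0=1 B.R1=1
B.R0=1 B.R1=2
B.R0=2 B.R1=0
B.R0=2 B.R1=1
B.R0=2 B.R1=2

outcome vector order: (B.R0,B.R1)
|PSO outcomes| = 6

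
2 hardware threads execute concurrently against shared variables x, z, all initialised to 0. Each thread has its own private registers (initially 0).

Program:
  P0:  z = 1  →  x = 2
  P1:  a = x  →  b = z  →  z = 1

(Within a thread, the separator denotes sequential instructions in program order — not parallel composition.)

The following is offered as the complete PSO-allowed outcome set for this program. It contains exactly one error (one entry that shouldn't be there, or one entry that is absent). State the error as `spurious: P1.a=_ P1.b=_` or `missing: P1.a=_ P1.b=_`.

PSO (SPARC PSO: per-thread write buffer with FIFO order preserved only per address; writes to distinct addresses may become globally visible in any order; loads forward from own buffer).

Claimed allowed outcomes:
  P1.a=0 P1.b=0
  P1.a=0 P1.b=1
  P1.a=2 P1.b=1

outcome vector order: (P1.a,P1.b)
under PSO → <0 0> <0 1> <2 0> <2 1>
PSO∖claimed = {<2 0>}

missing: P1.a=2 P1.b=0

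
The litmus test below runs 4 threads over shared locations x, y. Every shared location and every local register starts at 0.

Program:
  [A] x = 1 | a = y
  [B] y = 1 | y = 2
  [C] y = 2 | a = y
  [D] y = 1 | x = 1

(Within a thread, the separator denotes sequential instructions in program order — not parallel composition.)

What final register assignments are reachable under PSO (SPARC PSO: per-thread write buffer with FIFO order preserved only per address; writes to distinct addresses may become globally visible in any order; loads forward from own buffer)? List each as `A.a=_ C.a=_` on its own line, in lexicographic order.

A.a=0 C.a=1
A.a=0 C.a=2
A.a=1 C.a=1
A.a=1 C.a=2
A.a=2 C.a=1
A.a=2 C.a=2

outcome vector order: (A.a,C.a)
|PSO outcomes| = 6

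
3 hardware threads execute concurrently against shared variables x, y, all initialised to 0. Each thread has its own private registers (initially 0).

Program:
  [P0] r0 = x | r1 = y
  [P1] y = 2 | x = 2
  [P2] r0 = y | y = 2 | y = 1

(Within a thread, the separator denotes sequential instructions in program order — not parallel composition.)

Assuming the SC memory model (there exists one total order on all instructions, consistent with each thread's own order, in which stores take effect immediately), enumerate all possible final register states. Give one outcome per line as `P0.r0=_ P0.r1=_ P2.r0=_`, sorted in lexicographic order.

P0.r0=0 P0.r1=0 P2.r0=0
P0.r0=0 P0.r1=0 P2.r0=2
P0.r0=0 P0.r1=1 P2.r0=0
P0.r0=0 P0.r1=1 P2.r0=2
P0.r0=0 P0.r1=2 P2.r0=0
P0.r0=0 P0.r1=2 P2.r0=2
P0.r0=2 P0.r1=1 P2.r0=0
P0.r0=2 P0.r1=1 P2.r0=2
P0.r0=2 P0.r1=2 P2.r0=0
P0.r0=2 P0.r1=2 P2.r0=2

outcome vector order: (P0.r0,P0.r1,P2.r0)
|SC outcomes| = 10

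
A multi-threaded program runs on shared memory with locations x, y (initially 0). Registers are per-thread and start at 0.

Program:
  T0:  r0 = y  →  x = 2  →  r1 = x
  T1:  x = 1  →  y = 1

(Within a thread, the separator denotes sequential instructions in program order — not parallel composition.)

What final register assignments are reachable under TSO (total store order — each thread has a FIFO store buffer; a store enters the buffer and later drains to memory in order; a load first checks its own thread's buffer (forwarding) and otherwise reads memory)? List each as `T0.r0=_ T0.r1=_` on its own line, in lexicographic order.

outcome vector order: (T0.r0,T0.r1)
|TSO outcomes| = 3

T0.r0=0 T0.r1=1
T0.r0=0 T0.r1=2
T0.r0=1 T0.r1=2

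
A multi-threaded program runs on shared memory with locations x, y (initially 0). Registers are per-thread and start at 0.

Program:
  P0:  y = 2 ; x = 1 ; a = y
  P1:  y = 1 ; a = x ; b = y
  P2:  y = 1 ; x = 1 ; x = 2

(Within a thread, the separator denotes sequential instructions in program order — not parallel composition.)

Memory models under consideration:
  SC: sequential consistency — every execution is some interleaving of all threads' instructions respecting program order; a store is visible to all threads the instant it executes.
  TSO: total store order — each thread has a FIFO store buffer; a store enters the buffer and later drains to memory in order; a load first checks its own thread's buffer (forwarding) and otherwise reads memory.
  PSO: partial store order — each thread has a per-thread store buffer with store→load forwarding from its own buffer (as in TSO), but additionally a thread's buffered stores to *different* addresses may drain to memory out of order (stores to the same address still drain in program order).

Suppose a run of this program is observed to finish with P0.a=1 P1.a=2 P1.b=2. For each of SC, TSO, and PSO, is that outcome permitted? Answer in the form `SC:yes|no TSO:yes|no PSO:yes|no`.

SC:no TSO:no PSO:yes

outcome vector order: (P0.a,P1.a,P1.b)
under SC → <1 0 1> <1 0 2> <1 1 1> <1 1 2> <1 2 1> <2 0 1> <2 0 2> <2 1 1> <2 1 2> <2 2 1> <2 2 2>
under TSO → <1 0 1> <1 0 2> <1 1 1> <1 1 2> <1 2 1> <2 0 1> <2 0 2> <2 1 1> <2 1 2> <2 2 1> <2 2 2>
under PSO → <1 0 1> <1 0 2> <1 1 1> <1 1 2> <1 2 1> <1 2 2> <2 0 1> <2 0 2> <2 1 1> <2 1 2> <2 2 1> <2 2 2>
target <1 2 2> ∈ {PSO}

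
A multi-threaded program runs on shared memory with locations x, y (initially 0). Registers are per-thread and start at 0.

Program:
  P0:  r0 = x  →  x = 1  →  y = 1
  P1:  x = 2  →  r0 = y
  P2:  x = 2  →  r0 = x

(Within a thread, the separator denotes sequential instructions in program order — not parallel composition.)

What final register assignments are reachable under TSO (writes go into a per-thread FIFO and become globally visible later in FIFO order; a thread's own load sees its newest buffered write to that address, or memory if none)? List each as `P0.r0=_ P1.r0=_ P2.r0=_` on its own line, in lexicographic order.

outcome vector order: (P0.r0,P1.r0,P2.r0)
|TSO outcomes| = 8

P0.r0=0 P1.r0=0 P2.r0=1
P0.r0=0 P1.r0=0 P2.r0=2
P0.r0=0 P1.r0=1 P2.r0=1
P0.r0=0 P1.r0=1 P2.r0=2
P0.r0=2 P1.r0=0 P2.r0=1
P0.r0=2 P1.r0=0 P2.r0=2
P0.r0=2 P1.r0=1 P2.r0=1
P0.r0=2 P1.r0=1 P2.r0=2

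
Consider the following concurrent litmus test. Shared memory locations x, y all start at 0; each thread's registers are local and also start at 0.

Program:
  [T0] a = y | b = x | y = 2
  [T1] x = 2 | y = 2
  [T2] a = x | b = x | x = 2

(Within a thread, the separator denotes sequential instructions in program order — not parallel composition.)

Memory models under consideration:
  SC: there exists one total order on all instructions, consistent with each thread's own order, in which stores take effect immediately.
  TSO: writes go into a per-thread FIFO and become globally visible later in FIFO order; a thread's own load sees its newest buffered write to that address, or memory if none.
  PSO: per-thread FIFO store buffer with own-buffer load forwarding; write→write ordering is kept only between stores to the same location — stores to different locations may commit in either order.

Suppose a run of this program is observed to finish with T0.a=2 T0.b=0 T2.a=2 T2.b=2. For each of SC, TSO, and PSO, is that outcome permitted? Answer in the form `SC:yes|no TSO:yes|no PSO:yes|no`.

outcome vector order: (T0.a,T0.b,T2.a,T2.b)
under SC → <0 0 0 0> <0 0 0 2> <0 0 2 2> <0 2 0 0> <0 2 0 2> <0 2 2 2> <2 2 0 0> <2 2 0 2> <2 2 2 2>
under TSO → <0 0 0 0> <0 0 0 2> <0 0 2 2> <0 2 0 0> <0 2 0 2> <0 2 2 2> <2 2 0 0> <2 2 0 2> <2 2 2 2>
under PSO → <0 0 0 0> <0 0 0 2> <0 0 2 2> <0 2 0 0> <0 2 0 2> <0 2 2 2> <2 0 0 0> <2 0 0 2> <2 0 2 2> <2 2 0 0> <2 2 0 2> <2 2 2 2>
target <2 0 2 2> ∈ {PSO}

SC:no TSO:no PSO:yes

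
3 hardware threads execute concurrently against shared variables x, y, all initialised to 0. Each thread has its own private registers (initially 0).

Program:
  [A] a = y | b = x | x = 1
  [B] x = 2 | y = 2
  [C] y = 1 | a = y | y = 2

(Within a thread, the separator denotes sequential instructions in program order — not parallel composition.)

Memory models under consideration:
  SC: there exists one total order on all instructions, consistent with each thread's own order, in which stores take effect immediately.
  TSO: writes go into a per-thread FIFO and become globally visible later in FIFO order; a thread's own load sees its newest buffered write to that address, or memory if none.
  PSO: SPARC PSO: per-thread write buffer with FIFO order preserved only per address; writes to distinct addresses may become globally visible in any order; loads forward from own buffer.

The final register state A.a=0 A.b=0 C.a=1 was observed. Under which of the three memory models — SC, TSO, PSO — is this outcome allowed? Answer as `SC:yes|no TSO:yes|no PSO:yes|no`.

outcome vector order: (A.a,A.b,C.a)
SC (11): <0 0 1>; <0 0 2>; <0 2 1>; <0 2 2>; <1 0 1>; <1 0 2>; <1 2 1>; <1 2 2>; <2 0 1>; <2 2 1>; <2 2 2>
TSO (11): <0 0 1>; <0 0 2>; <0 2 1>; <0 2 2>; <1 0 1>; <1 0 2>; <1 2 1>; <1 2 2>; <2 0 1>; <2 2 1>; <2 2 2>
PSO (12): <0 0 1>; <0 0 2>; <0 2 1>; <0 2 2>; <1 0 1>; <1 0 2>; <1 2 1>; <1 2 2>; <2 0 1>; <2 0 2>; <2 2 1>; <2 2 2>
target <0 0 1> ∈ {SC,TSO,PSO}

SC:yes TSO:yes PSO:yes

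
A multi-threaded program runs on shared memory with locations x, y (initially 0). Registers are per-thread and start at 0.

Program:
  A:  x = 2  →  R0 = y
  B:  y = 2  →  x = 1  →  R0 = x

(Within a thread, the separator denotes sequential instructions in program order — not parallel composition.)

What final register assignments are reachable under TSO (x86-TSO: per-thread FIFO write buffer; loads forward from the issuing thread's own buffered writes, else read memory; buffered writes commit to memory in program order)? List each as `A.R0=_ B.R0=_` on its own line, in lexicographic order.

outcome vector order: (A.R0,B.R0)
|TSO outcomes| = 4

A.R0=0 B.R0=1
A.R0=0 B.R0=2
A.R0=2 B.R0=1
A.R0=2 B.R0=2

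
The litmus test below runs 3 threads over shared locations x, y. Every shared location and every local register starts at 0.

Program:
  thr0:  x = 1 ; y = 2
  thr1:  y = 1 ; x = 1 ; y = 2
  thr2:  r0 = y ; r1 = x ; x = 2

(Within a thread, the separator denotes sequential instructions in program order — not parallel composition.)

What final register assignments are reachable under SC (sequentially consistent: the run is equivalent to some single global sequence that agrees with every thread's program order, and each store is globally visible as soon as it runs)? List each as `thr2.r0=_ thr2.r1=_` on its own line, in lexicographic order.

outcome vector order: (thr2.r0,thr2.r1)
|SC outcomes| = 5

thr2.r0=0 thr2.r1=0
thr2.r0=0 thr2.r1=1
thr2.r0=1 thr2.r1=0
thr2.r0=1 thr2.r1=1
thr2.r0=2 thr2.r1=1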